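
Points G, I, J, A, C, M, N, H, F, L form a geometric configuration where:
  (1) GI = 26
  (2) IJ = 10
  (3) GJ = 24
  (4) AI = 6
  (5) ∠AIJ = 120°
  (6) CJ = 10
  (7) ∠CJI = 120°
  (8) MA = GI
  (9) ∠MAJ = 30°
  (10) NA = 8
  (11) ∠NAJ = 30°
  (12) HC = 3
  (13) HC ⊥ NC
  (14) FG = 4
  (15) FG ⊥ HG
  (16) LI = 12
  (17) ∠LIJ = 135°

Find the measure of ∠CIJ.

Step 1: By the law of cosines on triangle IJC: IC² = 10² + 10² − 2·10·10·cos(120°) = 300, so IC = 10·√3.
Step 2: By the inverse law of cosines on triangle CIJ: cos(∠CIJ) = ((10·√3)² + 10² − 10²) / (2·10·√3·10) = 300/346.41 = 0.866, so ∠CIJ = 30°.

Therefore, the measure of angle ∠CIJ = 30°.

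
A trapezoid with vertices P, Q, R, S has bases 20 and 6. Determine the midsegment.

The midsegment (median) of a trapezoid connects the midpoints of the non-parallel sides.
Its length is the average of the two bases: (20 + 6) / 2 = 13.

13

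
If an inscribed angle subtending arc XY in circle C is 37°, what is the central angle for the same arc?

By the inscribed angle theorem, the central angle is twice the inscribed angle.
Central angle = 2 × 37° = 74°

74°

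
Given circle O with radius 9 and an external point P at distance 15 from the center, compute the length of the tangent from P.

Let T be the point of tangency. Then OT ⊥ PT (radius ⊥ tangent).
In right triangle OTP: OP² = OT² + PT²
15² = 9² + PT²
PT² = 144, PT = 12

12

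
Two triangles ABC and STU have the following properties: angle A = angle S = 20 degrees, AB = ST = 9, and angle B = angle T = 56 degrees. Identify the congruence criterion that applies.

Consider the given information: angle A = angle S = 20 degrees, AB = ST = 9, and angle B = angle T = 56 degrees
This is not SSS or HL: SSS requires all three pairs of sides, but we don't have that. HL only applies to right triangles with matching hypotenuse and leg.
The correct criterion is ASA. Two pairs of corresponding angles and the included side are equal (Angle-Side-Angle).

ASA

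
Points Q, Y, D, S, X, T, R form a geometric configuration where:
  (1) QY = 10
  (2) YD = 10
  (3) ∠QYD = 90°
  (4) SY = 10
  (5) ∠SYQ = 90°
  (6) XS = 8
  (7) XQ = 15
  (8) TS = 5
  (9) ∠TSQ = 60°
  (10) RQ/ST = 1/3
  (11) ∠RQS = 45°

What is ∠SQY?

Step 1: By the law of cosines on triangle QYS: QS² = 10² + 10² − 2·10·10·cos(90°) = 200, so QS = 10·√2.
Step 2: By the inverse law of cosines on triangle SQY: cos(∠SQY) = ((10·√2)² + 10² − 10²) / (2·10·√2·10) = 200/282.84 = 0.7071, so ∠SQY = 45°.

Therefore, the measure of angle ∠SQY = 45°.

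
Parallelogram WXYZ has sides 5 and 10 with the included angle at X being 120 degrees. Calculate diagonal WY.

The diagonal of a parallelogram can be found by treating two adjacent sides and the diagonal as a triangle.
Applying the law of cosines with sides 5, 10 and included angle 120°:
d^2 = 25 + 100 - 100*cos(120°) = 175
d = 5*sqrt(7)

5*sqrt(7)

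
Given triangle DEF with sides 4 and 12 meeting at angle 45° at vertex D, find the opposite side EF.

When two sides and the included angle are known, the law of cosines gives the third side.
c^2 = a^2 + b^2 - 2ab cos(C) generalizes the Pythagorean theorem to non-right triangles.
Here: EF^2 = 16 + 144 - 96*(sqrt(2)/2) = 160 - 48*sqrt(2)
EF = 4*sqrt(10 - 3*sqrt(2))

4*sqrt(10 - 3*sqrt(2))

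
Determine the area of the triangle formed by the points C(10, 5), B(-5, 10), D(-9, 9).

The Shoelace formula computes the area from vertex coordinates by summing cross products.
For vertices (10,5), (-5,10), (-9,9):
Signed sum = 10*10 - -5*5 + -5*9 - -9*10 + -9*5 - 10*9
= 125 + 45 + -135 = 35
Area = (1/2)|35| = 35/2.

35/2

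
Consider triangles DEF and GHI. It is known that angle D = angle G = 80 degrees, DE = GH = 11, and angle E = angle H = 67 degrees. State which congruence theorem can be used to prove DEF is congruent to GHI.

The given information provides:
angle D = angle G = 80 degrees, DE = GH = 11, and angle E = angle H = 67 degrees
This matches the ASA congruence theorem.
Two pairs of corresponding angles and the included side are equal (Angle-Side-Angle).

ASA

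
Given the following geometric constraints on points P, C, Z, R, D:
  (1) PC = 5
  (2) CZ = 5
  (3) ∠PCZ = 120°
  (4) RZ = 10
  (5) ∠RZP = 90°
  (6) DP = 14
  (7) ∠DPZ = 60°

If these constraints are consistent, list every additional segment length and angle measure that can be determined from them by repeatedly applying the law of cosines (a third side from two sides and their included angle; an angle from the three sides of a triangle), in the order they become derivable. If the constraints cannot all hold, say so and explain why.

The constraints are consistent. Derivable facts, in order:
After 1 step:
- PZ = 5·√3
After 2 steps:
- PR = 5·√7
- ZD ≈ 12.24
- ∠CPZ = 30°
- ∠CZP = 30°
After 3 steps:
- ∠DZP = 82.2°
- ∠PDZ = 37.8°
- ∠PRZ = 40.89°
- ∠RPZ = 49.11°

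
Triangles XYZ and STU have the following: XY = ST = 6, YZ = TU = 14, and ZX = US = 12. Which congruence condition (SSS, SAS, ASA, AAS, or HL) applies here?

Consider the given information: XY = ST = 6, YZ = TU = 14, and ZX = US = 12
This is not AAS or HL: AAS requires two angles and a non-included side. HL only applies to right triangles with matching hypotenuse and leg.
The correct criterion is SSS. All three pairs of corresponding sides are equal (Side-Side-Side).

SSS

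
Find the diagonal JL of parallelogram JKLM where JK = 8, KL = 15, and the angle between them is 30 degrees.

Law of cosines: d^2 = 8^2 + 15^2 - 2(8)(15)cos(30°) = 289 - 120*sqrt(3), so d = sqrt(289 - 120*sqrt(3)).

sqrt(289 - 120*sqrt(3))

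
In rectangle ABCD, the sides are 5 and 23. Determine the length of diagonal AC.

Using the Pythagorean theorem:
d² = 5² + 23² = 25 + 529 = 554
d = sqrt(554)

sqrt(554)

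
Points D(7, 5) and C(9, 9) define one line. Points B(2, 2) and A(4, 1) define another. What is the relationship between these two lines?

Slope of line 1: m1 = (9 - 5)/(9 - 7) = 4/2 = 2
Slope of line 2: m2 = (1 - 2)/(4 - 2) = -1/2 = -1/2
m1 * m2 = (2) * (-1/2) = -1 = -1, so the lines are perpendicular.

Perpendicular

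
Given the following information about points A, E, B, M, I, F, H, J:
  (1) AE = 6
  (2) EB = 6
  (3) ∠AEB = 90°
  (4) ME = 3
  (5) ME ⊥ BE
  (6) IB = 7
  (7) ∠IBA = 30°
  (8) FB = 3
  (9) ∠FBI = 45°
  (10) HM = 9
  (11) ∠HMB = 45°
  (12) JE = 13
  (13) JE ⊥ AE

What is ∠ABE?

Step 1: By the law of cosines on triangle BEA: BA² = 6² + 6² − 2·6·6·cos(90°) = 72, so BA = 6·√2.
Step 2: By the inverse law of cosines on triangle ABE: cos(∠ABE) = ((6·√2)² + 6² − 6²) / (2·6·√2·6) = 72/101.82 = 0.7071, so ∠ABE = 45°.

Therefore, the measure of angle ∠ABE = 45°.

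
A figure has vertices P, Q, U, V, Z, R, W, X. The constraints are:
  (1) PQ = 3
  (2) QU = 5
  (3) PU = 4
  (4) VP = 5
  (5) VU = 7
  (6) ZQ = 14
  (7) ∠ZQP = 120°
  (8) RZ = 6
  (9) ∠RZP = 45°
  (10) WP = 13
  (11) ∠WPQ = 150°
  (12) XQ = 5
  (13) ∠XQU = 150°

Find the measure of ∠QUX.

Step 1: By the law of cosines on triangle UQX: UX² = 5² + 5² − 2·5·5·cos(150°) = 93.3, so UX ≈ 9.66.
Step 2: By the inverse law of cosines on triangle QUX: cos(∠QUX) = (5² + 9.66² − 5²) / (2·5·9.66) = 93.3/96.59 = 0.9659, so ∠QUX = 15°.

Therefore, the measure of angle ∠QUX = 15°.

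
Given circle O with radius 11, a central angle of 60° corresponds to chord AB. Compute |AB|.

Drop a perpendicular from the center to the chord, bisecting both the chord and the central angle.
Each half-chord = r sin(θ/2) = 11 sin(30°).
The full chord = 2 × 11 × sin(30°) = 11.

11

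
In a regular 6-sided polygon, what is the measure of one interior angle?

Each interior angle of a regular n-gon is (n - 2) * 180 / n.
For n = 6: (6 - 2) * 180 / 6 = 720/6 = 120 degrees.

120 degrees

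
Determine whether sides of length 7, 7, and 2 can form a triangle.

For three segments to close into a triangle, no single side can be as long as the other two combined.
The longest side is 7, and 2 + 7 = 9 > 7.
A triangle can be formed.

Yes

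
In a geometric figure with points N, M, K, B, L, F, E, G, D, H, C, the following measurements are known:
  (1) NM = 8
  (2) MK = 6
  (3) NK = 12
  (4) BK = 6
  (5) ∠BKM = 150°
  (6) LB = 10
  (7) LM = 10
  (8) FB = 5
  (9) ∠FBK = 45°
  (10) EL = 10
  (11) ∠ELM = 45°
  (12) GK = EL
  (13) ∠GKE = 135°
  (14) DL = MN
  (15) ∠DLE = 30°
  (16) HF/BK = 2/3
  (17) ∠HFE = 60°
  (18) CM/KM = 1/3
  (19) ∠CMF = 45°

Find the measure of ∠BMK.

Step 1: By the law of cosines on triangle MKB: MB² = 6² + 6² − 2·6·6·cos(150°) = 134.35, so MB ≈ 11.59.
Step 2: By the inverse law of cosines on triangle BMK: cos(∠BMK) = (11.59² + 6² − 6²) / (2·11.59·6) = 134.35/139.09 = 0.9659, so ∠BMK = 15°.

Therefore, the measure of angle ∠BMK = 15°.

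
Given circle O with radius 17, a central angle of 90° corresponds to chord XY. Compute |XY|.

Drop a perpendicular from the center to the chord, bisecting both the chord and the central angle.
Each half-chord = r sin(θ/2) = 17 sin(45°).
The full chord = 2 × 17 × sin(45°) = 17*sqrt(2).

17*sqrt(2)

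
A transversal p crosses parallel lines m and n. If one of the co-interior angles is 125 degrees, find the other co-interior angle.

Co-interior angles (same-side interior) formed by parallel lines and a transversal are supplementary (sum to 180 degrees).
The given angle is 125 degrees.
The co-interior angle = 180 - 125 = 55 degrees.

55 degrees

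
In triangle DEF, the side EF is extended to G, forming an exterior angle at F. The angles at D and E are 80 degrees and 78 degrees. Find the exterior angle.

Exterior angle = 80 + 78 = 158 degrees (exterior angle theorem).

158 degrees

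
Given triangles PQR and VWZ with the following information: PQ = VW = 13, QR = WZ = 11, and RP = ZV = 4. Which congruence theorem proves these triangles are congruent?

The given information provides:
PQ = VW = 13, QR = WZ = 11, and RP = ZV = 4
This matches the SSS congruence theorem.
All three pairs of corresponding sides are equal (Side-Side-Side).

SSS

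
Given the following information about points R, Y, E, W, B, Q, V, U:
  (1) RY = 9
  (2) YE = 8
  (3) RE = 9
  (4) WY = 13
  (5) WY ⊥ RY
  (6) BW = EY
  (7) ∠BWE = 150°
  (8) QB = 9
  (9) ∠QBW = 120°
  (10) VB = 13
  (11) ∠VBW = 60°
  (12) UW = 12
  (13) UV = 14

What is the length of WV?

From the given relations: BW = EY = 8.
Step 1: By the law of cosines on triangle WBV: WV² = 8² + 13² − 2·8·13·cos(60°) = 129, so WV = √129.

Therefore, the length of WV = √129.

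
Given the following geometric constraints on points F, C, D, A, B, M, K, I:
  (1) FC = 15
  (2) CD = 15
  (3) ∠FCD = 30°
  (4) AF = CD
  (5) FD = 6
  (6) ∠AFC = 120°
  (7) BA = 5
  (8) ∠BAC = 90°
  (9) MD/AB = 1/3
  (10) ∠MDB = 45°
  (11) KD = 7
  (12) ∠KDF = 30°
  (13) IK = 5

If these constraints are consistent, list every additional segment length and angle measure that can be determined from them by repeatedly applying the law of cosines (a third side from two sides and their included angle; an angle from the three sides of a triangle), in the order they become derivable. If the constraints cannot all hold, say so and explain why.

These constraints are not satisfiable: (1), (2) and (3) already determine FD: by the law of cosines FD² = 15² + 15² − 2·15·15·cos(30°) = 60.29, so FD ≈ 7.76, which contradicts (5) FD = 6. No planar figure meets all of them, so nothing further can be derived.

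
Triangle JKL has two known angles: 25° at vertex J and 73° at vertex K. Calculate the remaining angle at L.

By the triangle angle sum property, the three interior angles of any triangle add up to 180°.
We know angle J = 25° and angle K = 73°, so their sum is 98°.
Therefore angle L = 180° - 98° = 82°.

82 degrees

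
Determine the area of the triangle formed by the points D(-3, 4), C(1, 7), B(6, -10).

Shoelace: Area = (1/2)|-3(7--10) + 1(-10-4) + 6(4-7)| = (1/2)(83) = 83/2

83/2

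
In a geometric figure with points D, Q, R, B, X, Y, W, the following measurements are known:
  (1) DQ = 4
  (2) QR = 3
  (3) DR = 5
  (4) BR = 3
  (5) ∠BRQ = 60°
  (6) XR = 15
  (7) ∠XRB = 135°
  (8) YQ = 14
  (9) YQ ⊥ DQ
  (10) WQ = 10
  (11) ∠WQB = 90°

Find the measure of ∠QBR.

Step 1: By the law of cosines on triangle BRQ: BQ² = 3² + 3² − 2·3·3·cos(60°) = 9, so BQ = 3.
Step 2: By the inverse law of cosines on triangle QBR: cos(∠QBR) = (3² + 3² − 3²) / (2·3·3) = 9/18 = 0.5, so ∠QBR = 60°.

Therefore, the measure of angle ∠QBR = 60°.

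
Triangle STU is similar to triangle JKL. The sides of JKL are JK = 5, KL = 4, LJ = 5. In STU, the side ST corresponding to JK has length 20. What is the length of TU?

Since the triangles are similar, the ratio of corresponding sides is constant.
Scale factor k = ST / JK = 20 / 5 = 4
TU = k * KL = 4 * 4 = 16

16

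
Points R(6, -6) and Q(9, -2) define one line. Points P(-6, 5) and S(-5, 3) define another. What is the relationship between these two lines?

Slope of line 1: m1 = (-2 - -6)/(9 - 6) = 4/3 = 4/3
Slope of line 2: m2 = (3 - 5)/(-5 - -6) = -2/1 = -2
For parallel lines we need equal slopes: 4/3 != -2.
For perpendicular lines we need m1*m2 = -1: (4/3)(-2) = -8/3 != -1.
Since neither condition holds, the lines are neither parallel nor perpendicular.

Neither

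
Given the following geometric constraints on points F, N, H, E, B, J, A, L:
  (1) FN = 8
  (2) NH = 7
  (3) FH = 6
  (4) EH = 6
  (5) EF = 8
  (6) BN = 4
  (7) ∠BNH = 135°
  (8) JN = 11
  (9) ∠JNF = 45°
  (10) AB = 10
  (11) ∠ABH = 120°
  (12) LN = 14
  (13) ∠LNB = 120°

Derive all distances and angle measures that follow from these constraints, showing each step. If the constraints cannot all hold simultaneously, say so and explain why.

The constraints are consistent.

Step 1: From FN = 8, NJ = 11, and ∠FNJ = 45°, by the law of cosines:
  FJ² = FN² + NJ² - 2·FN·NJ·cos(45°) = 64 + 121 - 124.5 = 60.55
  FJ ≈ 7.78

Step 2: From HN = 7, NB = 4, and ∠HNB = 135°, by the law of cosines:
  HB² = HN² + NB² - 2·HN·NB·cos(135°) = 49 + 16 + 39.6 = 104.6
  HB ≈ 10.23

Step 3: From BN = 4, NL = 14, and ∠BNL = 120°, by the law of cosines:
  BL² = BN² + NL² - 2·BN·NL·cos(120°) = 16 + 196 + 56 = 268
  BL = 2·√67

Step 4: From FE = 8, FH = 6, EH = 6, by the inverse law of cosines:
  cos(∠EFH) = (FE² + FH² - EH²) / (2·FE·FH)
  ∠EFH = 48.19°

Step 5: From FH = 6, FN = 8, HN = 7, by the inverse law of cosines:
  cos(∠HFN) = (FH² + FN² - HN²) / (2·FH·FN)
  ∠HFN = 57.91°

Step 6: From NF = 8, NH = 7, FH = 6, by the inverse law of cosines:
  cos(∠FNH) = (NF² + NH² - FH²) / (2·NF·NH)
  ∠FNH = 46.57°

Step 7: From HE = 6, HF = 6, EF = 8, by the inverse law of cosines:
  cos(∠EHF) = (HE² + HF² - EF²) / (2·HE·HF)
  ∠EHF = 83.62°

Step 8: From HF = 6, HN = 7, FN = 8, by the inverse law of cosines:
  cos(∠FHN) = (HF² + HN² - FN²) / (2·HF·HN)
  ∠FHN = 75.52°

Step 9: From EF = 8, EH = 6, FH = 6, by the inverse law of cosines:
  cos(∠FEH) = (EF² + EH² - FH²) / (2·EF·EH)
  ∠FEH = 48.19°

Step 10: From HB = 10.23, BA = 10, and ∠HBA = 120°, by the law of cosines:
  HA² = HB² + BA² - 2·HB·BA·cos(120°) = 104.6 + 100 + 102.3 = 306.9
  HA ≈ 17.52

Step 11: From FJ = 7.78, FN = 8, JN = 11, by the inverse law of cosines:
  cos(∠JFN) = (FJ² + FN² - JN²) / (2·FJ·FN)
  ∠JFN = 88.37°

Step 12: From HB = 10.23, HN = 7, BN = 4, by the inverse law of cosines:
  cos(∠BHN) = (HB² + HN² - BN²) / (2·HB·HN)
  ∠BHN = 16.05°

Step 13: From BH = 10.23, BN = 4, HN = 7, by the inverse law of cosines:
  cos(∠HBN) = (BH² + BN² - HN²) / (2·BH·BN)
  ∠HBN = 28.95°

Step 14: From BL = 2·√67, BN = 4, LN = 14, by the inverse law of cosines:
  cos(∠LBN) = (BL² + BN² - LN²) / (2·BL·BN)
  ∠LBN = 47.78°

Step 15: From JF = 7.78, JN = 11, FN = 8, by the inverse law of cosines:
  cos(∠FJN) = (JF² + JN² - FN²) / (2·JF·JN)
  ∠FJN = 46.63°

Step 16: From LB = 2·√67, LN = 14, BN = 4, by the inverse law of cosines:
  cos(∠BLN) = (LB² + LN² - BN²) / (2·LB·LN)
  ∠BLN = 12.22°

Step 17: From HA = 17.52, HB = 10.23, AB = 10, by the inverse law of cosines:
  cos(∠AHB) = (HA² + HB² - AB²) / (2·HA·HB)
  ∠AHB = 29.63°

Step 18: From AB = 10, AH = 17.52, BH = 10.23, by the inverse law of cosines:
  cos(∠BAH) = (AB² + AH² - BH²) / (2·AB·AH)
  ∠BAH = 30.37°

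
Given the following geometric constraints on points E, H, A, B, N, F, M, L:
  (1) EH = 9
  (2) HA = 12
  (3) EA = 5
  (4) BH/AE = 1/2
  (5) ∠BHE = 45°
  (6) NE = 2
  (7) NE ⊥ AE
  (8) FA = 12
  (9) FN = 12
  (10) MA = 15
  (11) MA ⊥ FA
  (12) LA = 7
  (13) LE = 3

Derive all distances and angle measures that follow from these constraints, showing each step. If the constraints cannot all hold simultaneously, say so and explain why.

The constraints are consistent.

From the given relations:
  BH = 1/2·AE = 1/2·5 ≈ 2.5

Step 1: From EH = 9, HB = 2.5, and ∠EHB = 45°, by the law of cosines:
  EB² = EH² + HB² - 2·EH·HB·cos(45°) = 81 + 6.25 - 31.82 = 55.43
  EB ≈ 7.45

Step 2: From AE = 5, EN = 2, and ∠AEN = 90°, by the law of cosines:
  AN² = AE² + EN² - 2·AE·EN·cos(90°) = 25 + 4 - 0 = 29
  AN = √29

Step 3: From FA = 12, AM = 15, and ∠FAM = 90°, by the law of cosines:
  FM² = FA² + AM² - 2·FA·AM·cos(90°) = 144 + 225 - 0 = 369
  FM = 3·√41

Step 4: From EA = 5, EH = 9, AH = 12, by the inverse law of cosines:
  cos(∠AEH) = (EA² + EH² - AH²) / (2·EA·EH)
  ∠AEH = 114.97°

Step 5: From EA = 5, EL = 3, AL = 7, by the inverse law of cosines:
  cos(∠AEL) = (EA² + EL² - AL²) / (2·EA·EL)
  ∠AEL = 120°

Step 6: From HA = 12, HE = 9, AE = 5, by the inverse law of cosines:
  cos(∠AHE) = (HA² + HE² - AE²) / (2·HA·HE)
  ∠AHE = 22.19°

Step 7: From AE = 5, AH = 12, EH = 9, by the inverse law of cosines:
  cos(∠EAH) = (AE² + AH² - EH²) / (2·AE·AH)
  ∠EAH = 42.83°

Step 8: From AE = 5, AL = 7, EL = 3, by the inverse law of cosines:
  cos(∠EAL) = (AE² + AL² - EL²) / (2·AE·AL)
  ∠EAL = 21.79°

Step 9: From LA = 7, LE = 3, AE = 5, by the inverse law of cosines:
  cos(∠ALE) = (LA² + LE² - AE²) / (2·LA·LE)
  ∠ALE = 38.21°

Step 10: From EB = 7.45, EH = 9, BH = 2.5, by the inverse law of cosines:
  cos(∠BEH) = (EB² + EH² - BH²) / (2·EB·EH)
  ∠BEH = 13.74°

Step 11: From AE = 5, AN = √29, EN = 2, by the inverse law of cosines:
  cos(∠EAN) = (AE² + AN² - EN²) / (2·AE·AN)
  ∠EAN = 21.8°

Step 12: From AF = 12, AN = √29, FN = 12, by the inverse law of cosines:
  cos(∠FAN) = (AF² + AN² - FN²) / (2·AF·AN)
  ∠FAN = 77.03°

Step 13: From BE = 7.45, BH = 2.5, EH = 9, by the inverse law of cosines:
  cos(∠EBH) = (BE² + BH² - EH²) / (2·BE·BH)
  ∠EBH = 121.26°

Step 14: From NA = √29, NE = 2, AE = 5, by the inverse law of cosines:
  cos(∠ANE) = (NA² + NE² - AE²) / (2·NA·NE)
  ∠ANE = 68.2°

Step 15: From NA = √29, NF = 12, AF = 12, by the inverse law of cosines:
  cos(∠ANF) = (NA² + NF² - AF²) / (2·NA·NF)
  ∠ANF = 77.03°

Step 16: From FA = 12, FM = 3·√41, AM = 15, by the inverse law of cosines:
  cos(∠AFM) = (FA² + FM² - AM²) / (2·FA·FM)
  ∠AFM = 51.34°

Step 17: From FA = 12, FN = 12, AN = √29, by the inverse law of cosines:
  cos(∠AFN) = (FA² + FN² - AN²) / (2·FA·FN)
  ∠AFN = 25.93°

Step 18: From MA = 15, MF = 3·√41, AF = 12, by the inverse law of cosines:
  cos(∠AMF) = (MA² + MF² - AF²) / (2·MA·MF)
  ∠AMF = 38.66°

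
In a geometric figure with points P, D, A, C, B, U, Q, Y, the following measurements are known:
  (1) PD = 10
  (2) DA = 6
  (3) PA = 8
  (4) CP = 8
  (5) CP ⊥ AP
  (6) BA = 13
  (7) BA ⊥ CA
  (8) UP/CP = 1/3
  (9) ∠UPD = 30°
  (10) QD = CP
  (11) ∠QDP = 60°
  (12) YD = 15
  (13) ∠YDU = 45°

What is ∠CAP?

Step 1: By the law of cosines on triangle APC: AC² = 8² + 8² − 2·8·8·cos(90°) = 128, so AC = 8·√2.
Step 2: By the inverse law of cosines on triangle CAP: cos(∠CAP) = ((8·√2)² + 8² − 8²) / (2·8·√2·8) = 128/181.02 = 0.7071, so ∠CAP = 45°.

Therefore, the measure of angle ∠CAP = 45°.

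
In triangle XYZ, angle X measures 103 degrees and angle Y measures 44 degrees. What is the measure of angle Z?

angle Z = 180 - 103 - 44 = 33 degrees.

33 degrees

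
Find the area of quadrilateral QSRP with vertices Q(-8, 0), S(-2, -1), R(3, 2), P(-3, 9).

The Shoelace formula works by pairing each vertex with the next (cycling back to the first).
For each pair, compute x_i*y_(i+1) - x_(i+1)*y_i:
  (-8*-1 - -2*0) = 8
  (-2*2 - 3*-1) = -1
  (3*9 - -3*2) = 33
  (-3*0 - -8*9) = 72
Taking half the absolute value of the total: Area = (1/2)(112) = 56.

56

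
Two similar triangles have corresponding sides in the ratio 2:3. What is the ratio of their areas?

Area scales with the square of linear dimensions. If every length is multiplied by 2/3, then the area is multiplied by (2/3)^2 = 4/9.
The area ratio is 4:9.

4:9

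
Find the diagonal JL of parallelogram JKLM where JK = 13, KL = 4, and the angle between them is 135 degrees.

Law of cosines: d^2 = 13^2 + 4^2 - 2(13)(4)cos(135°) = 52*sqrt(2) + 185, so d = sqrt(52*sqrt(2) + 185).

sqrt(52*sqrt(2) + 185)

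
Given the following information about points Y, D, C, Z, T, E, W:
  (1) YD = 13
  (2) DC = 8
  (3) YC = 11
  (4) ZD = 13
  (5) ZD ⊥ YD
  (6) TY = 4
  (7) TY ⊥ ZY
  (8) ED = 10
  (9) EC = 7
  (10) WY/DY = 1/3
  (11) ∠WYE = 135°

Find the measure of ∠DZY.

Step 1: By the law of cosines on triangle ZDY: ZY² = 13² + 13² − 2·13·13·cos(90°) = 338, so ZY = 13·√2.
Step 2: By the inverse law of cosines on triangle DZY: cos(∠DZY) = (13² + (13·√2)² − 13²) / (2·13·13·√2) = 338/478 = 0.7071, so ∠DZY = 45°.

Therefore, the measure of angle ∠DZY = 45°.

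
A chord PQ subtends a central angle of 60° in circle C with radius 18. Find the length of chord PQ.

Drop a perpendicular from the center to the chord, bisecting both the chord and the central angle.
Each half-chord = r sin(θ/2) = 18 sin(30°).
The full chord = 2 × 18 × sin(30°) = 18.

18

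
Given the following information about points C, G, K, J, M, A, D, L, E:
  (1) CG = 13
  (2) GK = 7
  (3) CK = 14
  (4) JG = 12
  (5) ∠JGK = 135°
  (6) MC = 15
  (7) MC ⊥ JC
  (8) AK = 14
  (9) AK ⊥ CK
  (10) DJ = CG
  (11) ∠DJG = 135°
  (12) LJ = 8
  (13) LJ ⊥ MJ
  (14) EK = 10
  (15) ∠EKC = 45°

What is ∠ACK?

Step 1: By the law of cosines on triangle CKA: CA² = 14² + 14² − 2·14·14·cos(90°) = 392, so CA = 14·√2.
Step 2: By the inverse law of cosines on triangle ACK: cos(∠ACK) = ((14·√2)² + 14² − 14²) / (2·14·√2·14) = 392/554.37 = 0.7071, so ∠ACK = 45°.

Therefore, the measure of angle ∠ACK = 45°.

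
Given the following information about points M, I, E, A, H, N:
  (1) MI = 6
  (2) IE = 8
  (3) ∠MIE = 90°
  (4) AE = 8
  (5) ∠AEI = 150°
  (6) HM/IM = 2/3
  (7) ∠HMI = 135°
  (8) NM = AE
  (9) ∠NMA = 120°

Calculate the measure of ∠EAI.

Step 1: By the law of cosines on triangle AEI: AI² = 8² + 8² − 2·8·8·cos(150°) = 238.85, so AI ≈ 15.45.
Step 2: By the inverse law of cosines on triangle EAI: cos(∠EAI) = (8² + 15.45² − 8²) / (2·8·15.45) = 238.85/247.28 = 0.9659, so ∠EAI = 15°.

Therefore, the measure of angle ∠EAI = 15°.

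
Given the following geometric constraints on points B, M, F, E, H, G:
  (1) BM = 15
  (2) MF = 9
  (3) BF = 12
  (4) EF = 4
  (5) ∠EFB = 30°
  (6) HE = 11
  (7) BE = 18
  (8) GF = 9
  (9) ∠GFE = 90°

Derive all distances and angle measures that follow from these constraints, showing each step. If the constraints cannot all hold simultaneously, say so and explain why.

These constraints are not satisfiable: by the triangle inequality in triangle FBE, (3) BF = 12 and (4) EF = 4 force BE ≤ 12 + 4 = 16, but (7) says BE = 18. No planar figure meets all of them, so nothing further can be derived.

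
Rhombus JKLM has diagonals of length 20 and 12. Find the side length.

The diagonals of a rhombus bisect each other at right angles.
Half-diagonals: 20/2 = 10 and 12/2 = 6
side = sqrt(10^2 + 6^2)
side = sqrt(100 + 36)
side = sqrt(136) = 2*sqrt(34)

2*sqrt(34)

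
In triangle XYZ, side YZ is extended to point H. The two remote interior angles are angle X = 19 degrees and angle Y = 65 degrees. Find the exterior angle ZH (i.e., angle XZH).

Exterior angle = 19 + 65 = 84 degrees (exterior angle theorem).

84 degrees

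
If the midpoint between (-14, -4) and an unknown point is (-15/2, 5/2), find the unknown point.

Using the midpoint formula: M = ((x1 + x2)/2, (y1 + y2)/2)
We know M = (-15/2, 5/2) and M = (-14, -4)
For x: -15/2 = (-14 + x2)/2, so x2 = 2*-15/2 - -14 = -1
For y: 5/2 = (-4 + y2)/2, so y2 = 2*5/2 - -4 = 9
J = (-1, 9)

(-1, 9)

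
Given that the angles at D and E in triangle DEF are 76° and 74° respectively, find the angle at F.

The interior angles sum to 180°: angle F = 180 - 76 - 74 = 30°.
The triangle is acute (angles 76°, 74°, 30°).

30 degrees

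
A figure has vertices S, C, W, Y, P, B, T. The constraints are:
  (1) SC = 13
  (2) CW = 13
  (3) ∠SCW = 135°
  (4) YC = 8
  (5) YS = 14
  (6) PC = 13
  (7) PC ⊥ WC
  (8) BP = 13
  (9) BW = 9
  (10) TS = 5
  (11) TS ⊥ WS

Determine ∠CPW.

Step 1: By the law of cosines on triangle PCW: PW² = 13² + 13² − 2·13·13·cos(90°) = 338, so PW = 13·√2.
Step 2: By the inverse law of cosines on triangle CPW: cos(∠CPW) = (13² + (13·√2)² − 13²) / (2·13·13·√2) = 338/478 = 0.7071, so ∠CPW = 45°.

Therefore, the measure of angle ∠CPW = 45°.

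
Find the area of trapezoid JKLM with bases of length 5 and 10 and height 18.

Area of a trapezoid = (base1 + base2) * height / 2
Area = (5 + 10) * 18 / 2
Area = 15 * 18 / 2
Area = 270 / 2
Area = 135

135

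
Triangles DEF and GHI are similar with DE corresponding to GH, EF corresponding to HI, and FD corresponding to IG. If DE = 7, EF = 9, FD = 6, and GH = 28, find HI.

Since the triangles are similar, the ratio of corresponding sides is constant.
Scale factor k = GH / DE = 28 / 7 = 4
HI = k * EF = 4 * 9 = 36

36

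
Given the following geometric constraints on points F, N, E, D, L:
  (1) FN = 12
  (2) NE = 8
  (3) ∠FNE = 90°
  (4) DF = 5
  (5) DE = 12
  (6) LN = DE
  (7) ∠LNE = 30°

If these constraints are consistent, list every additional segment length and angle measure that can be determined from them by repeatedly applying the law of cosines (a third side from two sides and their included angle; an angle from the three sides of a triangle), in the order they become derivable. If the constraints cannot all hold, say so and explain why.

The constraints are consistent. Derivable facts, in order:
After 1 step:
- EL ≈ 6.46
- FE = 4·√13
After 2 steps:
- ∠DEF = 19.14°
- ∠DFE = 51.9°
- ∠EDF = 108.97°
- ∠EFN = 33.69°
- ∠ELN = 38.26°
- ∠FEN = 56.31°
- ∠LEN = 111.74°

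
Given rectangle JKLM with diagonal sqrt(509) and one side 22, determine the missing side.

b = sqrt(d^2 - a^2) = sqrt(509 - 484) = sqrt(25) = 5

5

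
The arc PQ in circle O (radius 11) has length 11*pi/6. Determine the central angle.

The full circumference is 2πr = 22*pi.
The arc is 11*pi/6 / 22*pi = 1/12 of the full circle.
So the central angle = 1/12 × 360° = 30°.

30°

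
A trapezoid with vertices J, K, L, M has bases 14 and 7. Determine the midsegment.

midsegment = (14 + 7) / 2 = 21 / 2 = 21/2

21/2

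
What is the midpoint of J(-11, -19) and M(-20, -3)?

The midpoint is the point halfway along the segment.
Move half the horizontal distance: -11 + (-20 - -11)/2 = -11 + -9/2 = -31/2
Move half the vertical distance: -19 + (-3 - -19)/2 = -19 + 16/2 = -11
Midpoint = (-31/2, -11)

(-31/2, -11)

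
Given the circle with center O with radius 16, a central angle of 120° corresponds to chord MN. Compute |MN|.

Drop a perpendicular from the center to the chord, bisecting both the chord and the central angle.
Each half-chord = r sin(θ/2) = 16 sin(60°).
The full chord = 2 × 16 × sin(60°) = 16*sqrt(3).

16*sqrt(3)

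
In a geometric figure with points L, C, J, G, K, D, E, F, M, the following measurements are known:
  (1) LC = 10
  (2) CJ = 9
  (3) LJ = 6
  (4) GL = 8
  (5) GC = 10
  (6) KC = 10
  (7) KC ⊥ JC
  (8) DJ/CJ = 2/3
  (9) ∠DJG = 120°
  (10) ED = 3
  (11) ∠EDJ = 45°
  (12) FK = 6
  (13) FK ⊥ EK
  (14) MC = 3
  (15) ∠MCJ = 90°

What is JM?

Step 1: By the law of cosines on triangle JCM: JM² = 9² + 3² − 2·9·3·cos(90°) = 90, so JM = 3·√10.

Therefore, the length of JM = 3·√10.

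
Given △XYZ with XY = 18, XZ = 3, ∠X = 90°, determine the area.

Area = (1/2)(18)(3) sin(90°) = (1/2)(18)(3)(1) = 27

27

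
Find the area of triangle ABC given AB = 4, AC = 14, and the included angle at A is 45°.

Area = (1/2)(4)(14) sin(45°) = (1/2)(4)(14)(sqrt(2)/2) = 14*sqrt(2)

14*sqrt(2)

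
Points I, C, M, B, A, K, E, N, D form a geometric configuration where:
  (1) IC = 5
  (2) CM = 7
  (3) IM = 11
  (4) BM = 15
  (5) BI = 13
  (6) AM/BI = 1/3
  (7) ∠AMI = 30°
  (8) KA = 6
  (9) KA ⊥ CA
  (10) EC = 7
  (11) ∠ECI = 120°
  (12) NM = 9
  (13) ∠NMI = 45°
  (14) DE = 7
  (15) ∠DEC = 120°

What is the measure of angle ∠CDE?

Step 1: By the law of cosines on triangle DEC: DC² = 7² + 7² − 2·7·7·cos(120°) = 147, so DC = 7·√3.
Step 2: By the inverse law of cosines on triangle CDE: cos(∠CDE) = ((7·√3)² + 7² − 7²) / (2·7·√3·7) = 147/169.74 = 0.866, so ∠CDE = 30°.

Therefore, the measure of angle ∠CDE = 30°.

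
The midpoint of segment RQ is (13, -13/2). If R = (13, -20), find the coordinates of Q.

Using the midpoint formula: M = ((x1 + x2)/2, (y1 + y2)/2)
We know M = (13, -13/2) and R = (13, -20)
For x: 13 = (13 + x2)/2, so x2 = 2*13 - 13 = 13
For y: -13/2 = (-20 + y2)/2, so y2 = 2*-13/2 - -20 = 7
Q = (13, 7)

(13, 7)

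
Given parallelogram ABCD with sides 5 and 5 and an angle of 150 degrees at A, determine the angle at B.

In a parallelogram, consecutive angles are supplementary (sum to 180°).
angle B = 180 - angle A
angle B = 180 - 150
angle B = 30 degrees

30 degrees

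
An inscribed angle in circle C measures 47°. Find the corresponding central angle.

By the inscribed angle theorem, the central angle is twice the inscribed angle.
Central angle = 2 × 47° = 94°

94°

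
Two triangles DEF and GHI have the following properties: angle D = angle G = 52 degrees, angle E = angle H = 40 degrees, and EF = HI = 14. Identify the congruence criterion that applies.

The given information matches AAS: Two pairs of corresponding angles and a non-included side are equal (Angle-Angle-Side).

AAS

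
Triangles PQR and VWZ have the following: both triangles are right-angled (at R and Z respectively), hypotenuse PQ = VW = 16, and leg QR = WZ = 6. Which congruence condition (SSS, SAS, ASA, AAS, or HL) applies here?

The given information provides:
both triangles are right-angled (at R and Z respectively), hypotenuse PQ = VW = 16, and leg QR = WZ = 6
This matches the HL congruence theorem.
The hypotenuse and one leg of two right triangles are equal (Hypotenuse-Leg).

HL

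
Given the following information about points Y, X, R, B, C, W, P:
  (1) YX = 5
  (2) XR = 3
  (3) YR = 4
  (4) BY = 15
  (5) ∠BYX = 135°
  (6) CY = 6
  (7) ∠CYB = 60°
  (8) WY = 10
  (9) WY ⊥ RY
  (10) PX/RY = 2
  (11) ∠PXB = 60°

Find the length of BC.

Step 1: By the law of cosines on triangle BYC: BC² = 15² + 6² − 2·15·6·cos(60°) = 171, so BC = 3·√19.

Therefore, the length of BC = 3·√19.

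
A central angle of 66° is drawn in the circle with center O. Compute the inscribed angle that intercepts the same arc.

An inscribed angle intercepts an arc from a point on the circle, while the central angle intercepts the same arc from the center.
The inscribed angle is always half the central angle: 66° / 2 = 33°.

33°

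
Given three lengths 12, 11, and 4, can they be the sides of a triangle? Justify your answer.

For three segments to close into a triangle, no single side can be as long as the other two combined.
The longest side is 12, and 4 + 11 = 15 > 12.
A triangle can be formed.

Yes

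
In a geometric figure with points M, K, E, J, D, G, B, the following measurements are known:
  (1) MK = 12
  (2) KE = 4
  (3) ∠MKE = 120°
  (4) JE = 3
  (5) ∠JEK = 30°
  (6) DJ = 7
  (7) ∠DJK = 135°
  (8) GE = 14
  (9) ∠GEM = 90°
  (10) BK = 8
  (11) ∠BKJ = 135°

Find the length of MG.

Step 1: By the law of cosines on triangle EKM: EM² = 4² + 12² − 2·4·12·cos(120°) = 208, so EM = 4·√13.
Step 2: By the law of cosines on triangle MEG: MG² = (4·√13)² + 14² − 2·4·√13·14·cos(90°) = 404, so MG = 2·√101.

Therefore, the length of MG = 2·√101.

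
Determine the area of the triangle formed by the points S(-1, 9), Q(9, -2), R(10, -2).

Using the Shoelace formula for a triangle:
Area = (1/2)|x0(y1 - y2) + x1(y2 - y0) + x2(y0 - y1)|
Area = (1/2)|-1(-2 - -2) + 9(-2 - 9) + 10(9 - -2)|
Area = (1/2)|0 + -99 + 110|
Area = (1/2)|11|
Area = (1/2)(11)
Area = 11/2

11/2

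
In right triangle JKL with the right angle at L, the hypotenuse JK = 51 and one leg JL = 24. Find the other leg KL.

KL = sqrt(51^2 - 24^2) = sqrt(2025) = 45

45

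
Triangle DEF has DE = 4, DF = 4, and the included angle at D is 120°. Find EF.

When two sides and the included angle are known, the law of cosines gives the third side.
c^2 = a^2 + b^2 - 2ab cos(C) generalizes the Pythagorean theorem to non-right triangles.
Here: EF^2 = 16 + 16 - 32*(-1/2) = 48
EF = 4*sqrt(3)

4*sqrt(3)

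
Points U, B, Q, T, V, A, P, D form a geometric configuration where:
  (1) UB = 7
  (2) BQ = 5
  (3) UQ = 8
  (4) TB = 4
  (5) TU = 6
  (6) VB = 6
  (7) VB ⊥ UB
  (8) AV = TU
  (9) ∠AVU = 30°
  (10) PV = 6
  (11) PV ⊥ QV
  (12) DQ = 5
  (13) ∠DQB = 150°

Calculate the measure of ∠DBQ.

Step 1: By the law of cosines on triangle BQD: BD² = 5² + 5² − 2·5·5·cos(150°) = 93.3, so BD ≈ 9.66.
Step 2: By the inverse law of cosines on triangle DBQ: cos(∠DBQ) = (9.66² + 5² − 5²) / (2·9.66·5) = 93.3/96.59 = 0.9659, so ∠DBQ = 15°.

Therefore, the measure of angle ∠DBQ = 15°.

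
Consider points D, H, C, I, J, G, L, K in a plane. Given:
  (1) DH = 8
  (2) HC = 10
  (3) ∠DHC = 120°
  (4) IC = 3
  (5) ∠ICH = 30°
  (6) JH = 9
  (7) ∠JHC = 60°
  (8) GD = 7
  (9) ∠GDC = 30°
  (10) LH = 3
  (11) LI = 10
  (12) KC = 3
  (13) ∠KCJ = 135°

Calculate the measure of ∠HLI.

Step 1: By the law of cosines on triangle HCI: HI² = 10² + 3² − 2·10·3·cos(30°) = 57.04, so HI ≈ 7.55.
Step 2: By the inverse law of cosines on triangle HLI: cos(∠HLI) = (3² + 10² − 7.55²) / (2·3·10) = 51.96/60 = 0.866, so ∠HLI = 30°.

Therefore, the measure of angle ∠HLI = 30°.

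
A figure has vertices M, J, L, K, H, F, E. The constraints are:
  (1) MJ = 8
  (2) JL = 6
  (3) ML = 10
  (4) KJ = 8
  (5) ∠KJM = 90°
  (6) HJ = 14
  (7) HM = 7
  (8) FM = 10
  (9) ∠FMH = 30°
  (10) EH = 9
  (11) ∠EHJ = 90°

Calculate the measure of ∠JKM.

Step 1: By the law of cosines on triangle KJM: KM² = 8² + 8² − 2·8·8·cos(90°) = 128, so KM = 8·√2.
Step 2: By the inverse law of cosines on triangle JKM: cos(∠JKM) = (8² + (8·√2)² − 8²) / (2·8·8·√2) = 128/181.02 = 0.7071, so ∠JKM = 45°.

Therefore, the measure of angle ∠JKM = 45°.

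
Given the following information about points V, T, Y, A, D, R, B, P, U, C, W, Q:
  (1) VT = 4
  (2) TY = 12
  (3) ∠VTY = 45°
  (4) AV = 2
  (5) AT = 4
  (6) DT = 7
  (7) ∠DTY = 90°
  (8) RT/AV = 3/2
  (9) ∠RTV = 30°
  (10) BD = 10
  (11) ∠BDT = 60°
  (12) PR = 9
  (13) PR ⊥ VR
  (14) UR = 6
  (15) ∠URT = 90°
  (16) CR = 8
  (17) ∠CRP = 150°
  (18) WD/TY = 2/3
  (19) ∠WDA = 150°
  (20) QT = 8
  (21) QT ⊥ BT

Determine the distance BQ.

Step 1: By the law of cosines on triangle BDT: BT² = 10² + 7² − 2·10·7·cos(60°) = 79, so BT = √79.
Step 2: By the law of cosines on triangle BTQ: BQ² = √79² + 8² − 2·√79·8·cos(90°) = 143, so BQ = √143.

Therefore, the length of BQ = √143.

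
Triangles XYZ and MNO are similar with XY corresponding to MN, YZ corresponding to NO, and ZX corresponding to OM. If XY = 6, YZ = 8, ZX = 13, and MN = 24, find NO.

k = 24/6 = 4. NO = 4 * 8 = 32.

32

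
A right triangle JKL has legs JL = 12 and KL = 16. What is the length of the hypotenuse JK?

In a right triangle, the square of the hypotenuse equals the sum of the squares of the two legs.
The legs are 12 and 16, so the hypotenuse = sqrt(144 + 256) = sqrt(400) = 20.

20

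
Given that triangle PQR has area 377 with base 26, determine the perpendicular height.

Area = (1/2) * base * height
height = 2 * Area / base
height = 2 * 377 / 26
height = 754 / 26
height = 29

29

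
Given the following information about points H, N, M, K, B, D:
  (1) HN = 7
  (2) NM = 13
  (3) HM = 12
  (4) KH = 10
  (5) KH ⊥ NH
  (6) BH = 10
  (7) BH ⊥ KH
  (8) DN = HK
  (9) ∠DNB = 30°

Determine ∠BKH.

Step 1: By the law of cosines on triangle KHB: KB² = 10² + 10² − 2·10·10·cos(90°) = 200, so KB = 10·√2.
Step 2: By the inverse law of cosines on triangle BKH: cos(∠BKH) = ((10·√2)² + 10² − 10²) / (2·10·√2·10) = 200/282.84 = 0.7071, so ∠BKH = 45°.

Therefore, the measure of angle ∠BKH = 45°.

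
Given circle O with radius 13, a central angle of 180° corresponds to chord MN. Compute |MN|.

Chord length = 2r sin(θ/2)
= 2 × 13 × sin(180°/2)
= 2 × 13 × sin(90°)
= 26

26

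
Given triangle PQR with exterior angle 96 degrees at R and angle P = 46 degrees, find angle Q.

The exterior angle theorem states that an exterior angle equals the sum of the two non-adjacent interior angles.
So 96 = 46 + angle Q, which gives angle Q = 96 - 46 = 50 degrees.

50 degrees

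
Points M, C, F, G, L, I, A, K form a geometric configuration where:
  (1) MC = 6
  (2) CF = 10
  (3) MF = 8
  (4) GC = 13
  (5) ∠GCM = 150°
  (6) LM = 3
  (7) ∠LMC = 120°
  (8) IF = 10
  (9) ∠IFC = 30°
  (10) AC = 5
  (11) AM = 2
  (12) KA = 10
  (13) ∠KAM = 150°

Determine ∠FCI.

Step 1: By the law of cosines on triangle CFI: CI² = 10² + 10² − 2·10·10·cos(30°) = 26.79, so CI ≈ 5.18.
Step 2: By the inverse law of cosines on triangle FCI: cos(∠FCI) = (10² + 5.18² − 10²) / (2·10·5.18) = 26.79/103.53 = 0.2588, so ∠FCI = 75°.

Therefore, the measure of angle ∠FCI = 75°.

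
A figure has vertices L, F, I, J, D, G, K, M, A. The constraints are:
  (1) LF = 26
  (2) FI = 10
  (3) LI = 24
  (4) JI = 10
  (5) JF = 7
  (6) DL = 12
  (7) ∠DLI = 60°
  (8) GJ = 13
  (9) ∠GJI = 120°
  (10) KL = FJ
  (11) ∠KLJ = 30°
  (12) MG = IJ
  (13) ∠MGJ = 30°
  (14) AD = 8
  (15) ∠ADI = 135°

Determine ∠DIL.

Step 1: By the law of cosines on triangle ILD: ID² = 24² + 12² − 2·24·12·cos(60°) = 432, so ID = 12·√3.
Step 2: By the inverse law of cosines on triangle DIL: cos(∠DIL) = ((12·√3)² + 24² − 12²) / (2·12·√3·24) = 864/997.66 = 0.866, so ∠DIL = 30°.

Therefore, the measure of angle ∠DIL = 30°.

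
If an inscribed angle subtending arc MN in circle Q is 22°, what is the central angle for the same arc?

The inscribed angle theorem states that a central angle is always twice any inscribed angle that subtends the same arc.
Since the inscribed angle is 22°, the central angle = 2 × 22° = 44°.

44°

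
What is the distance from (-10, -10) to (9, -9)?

d = sqrt((9 - -10)^2 + (-9 - -10)^2)
d = sqrt(19^2 + 1^2)
d = sqrt(361 + 1)
d = sqrt(362)

sqrt(362)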